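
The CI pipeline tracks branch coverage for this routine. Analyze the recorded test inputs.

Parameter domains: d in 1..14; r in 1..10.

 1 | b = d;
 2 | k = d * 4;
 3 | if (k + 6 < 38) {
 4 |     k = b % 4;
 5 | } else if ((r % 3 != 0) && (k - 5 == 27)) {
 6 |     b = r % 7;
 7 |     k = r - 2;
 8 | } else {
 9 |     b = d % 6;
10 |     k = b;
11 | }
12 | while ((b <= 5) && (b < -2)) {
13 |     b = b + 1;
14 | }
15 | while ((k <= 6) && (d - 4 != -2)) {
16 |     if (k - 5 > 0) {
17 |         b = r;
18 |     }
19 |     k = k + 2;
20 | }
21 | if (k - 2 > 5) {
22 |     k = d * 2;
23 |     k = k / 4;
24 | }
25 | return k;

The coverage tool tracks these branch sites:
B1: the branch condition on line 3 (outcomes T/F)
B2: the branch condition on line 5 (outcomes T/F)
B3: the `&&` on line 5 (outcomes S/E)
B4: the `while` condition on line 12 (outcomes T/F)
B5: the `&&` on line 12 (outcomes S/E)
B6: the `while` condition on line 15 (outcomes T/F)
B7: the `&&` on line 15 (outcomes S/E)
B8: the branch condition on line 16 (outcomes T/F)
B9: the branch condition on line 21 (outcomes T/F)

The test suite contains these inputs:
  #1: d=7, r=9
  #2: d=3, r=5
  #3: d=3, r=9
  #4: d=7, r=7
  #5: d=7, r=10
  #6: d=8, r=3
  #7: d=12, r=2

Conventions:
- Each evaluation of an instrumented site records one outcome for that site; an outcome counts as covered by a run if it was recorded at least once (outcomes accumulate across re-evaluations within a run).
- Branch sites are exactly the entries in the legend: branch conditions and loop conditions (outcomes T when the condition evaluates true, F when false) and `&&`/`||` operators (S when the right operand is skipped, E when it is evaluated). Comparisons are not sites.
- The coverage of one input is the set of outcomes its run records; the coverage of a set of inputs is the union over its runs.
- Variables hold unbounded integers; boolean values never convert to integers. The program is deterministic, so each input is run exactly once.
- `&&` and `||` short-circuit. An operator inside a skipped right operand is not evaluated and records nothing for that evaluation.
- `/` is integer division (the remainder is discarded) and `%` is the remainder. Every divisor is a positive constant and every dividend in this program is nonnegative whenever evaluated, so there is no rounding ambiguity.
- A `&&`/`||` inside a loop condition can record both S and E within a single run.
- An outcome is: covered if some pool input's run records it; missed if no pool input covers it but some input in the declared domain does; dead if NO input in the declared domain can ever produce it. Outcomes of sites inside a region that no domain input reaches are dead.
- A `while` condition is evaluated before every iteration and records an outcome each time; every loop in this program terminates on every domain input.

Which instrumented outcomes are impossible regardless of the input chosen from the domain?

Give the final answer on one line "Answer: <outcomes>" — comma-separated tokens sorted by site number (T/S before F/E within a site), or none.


checking every outcome against all 140 domain inputs:
  B4=T: never recorded by any domain input -> dead
  reachable outcomes have witnesses, e.g. B1=T (e.g. d=1, r=1), B1=F (e.g. d=8, r=1), B2=T (e.g. d=8, r=1), B2=F (e.g. d=8, r=3)
Answer: B4=T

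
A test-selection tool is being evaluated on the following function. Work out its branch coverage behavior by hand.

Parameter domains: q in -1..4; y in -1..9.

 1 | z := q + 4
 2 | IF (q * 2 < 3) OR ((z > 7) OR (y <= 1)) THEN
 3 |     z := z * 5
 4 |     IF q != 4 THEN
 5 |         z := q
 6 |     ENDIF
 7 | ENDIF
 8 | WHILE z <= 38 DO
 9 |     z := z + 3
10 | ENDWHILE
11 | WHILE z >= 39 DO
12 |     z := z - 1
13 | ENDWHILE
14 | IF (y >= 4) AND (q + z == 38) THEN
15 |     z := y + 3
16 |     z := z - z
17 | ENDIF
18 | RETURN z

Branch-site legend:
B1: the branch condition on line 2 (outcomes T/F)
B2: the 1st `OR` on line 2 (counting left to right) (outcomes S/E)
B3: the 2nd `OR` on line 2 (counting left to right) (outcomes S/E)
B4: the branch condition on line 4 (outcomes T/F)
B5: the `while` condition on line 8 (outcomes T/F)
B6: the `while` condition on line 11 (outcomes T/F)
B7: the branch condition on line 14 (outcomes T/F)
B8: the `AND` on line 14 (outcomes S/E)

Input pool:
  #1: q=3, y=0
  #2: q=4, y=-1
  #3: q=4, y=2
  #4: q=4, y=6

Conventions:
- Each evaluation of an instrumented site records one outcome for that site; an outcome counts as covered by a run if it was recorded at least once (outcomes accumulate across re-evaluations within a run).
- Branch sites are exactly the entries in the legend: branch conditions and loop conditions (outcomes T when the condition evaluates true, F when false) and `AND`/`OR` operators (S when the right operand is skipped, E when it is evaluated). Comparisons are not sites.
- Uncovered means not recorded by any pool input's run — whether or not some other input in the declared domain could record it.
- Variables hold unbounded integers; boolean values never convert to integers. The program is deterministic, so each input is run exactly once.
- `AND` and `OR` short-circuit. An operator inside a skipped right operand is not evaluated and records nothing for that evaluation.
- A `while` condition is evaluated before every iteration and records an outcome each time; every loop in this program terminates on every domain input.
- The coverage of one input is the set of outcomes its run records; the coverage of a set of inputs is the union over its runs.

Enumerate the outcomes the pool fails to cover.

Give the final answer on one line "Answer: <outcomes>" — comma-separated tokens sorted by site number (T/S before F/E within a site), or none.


input #1 (q=3, y=0): covers B1=T, B2=E, B3=E, B4=T, B5=T, B5=F, B6=T, B6=F, B7=F, B8=S
input #2 (q=4, y=-1): covers B1=T, B2=E, B3=S, B4=F, B5=F, B6=T, B6=F, B7=F, B8=S
input #3 (q=4, y=2): covers B1=T, B2=E, B3=S, B4=F, B5=F, B6=T, B6=F, B7=F, B8=S
input #4 (q=4, y=6): covers B1=T, B2=E, B3=S, B4=F, B5=F, B6=T, B6=F, B7=F, B8=E
union over the pool: B1=T, B2=E, B3=S, B3=E, B4=T, B4=F, B5=T, B5=F, B6=T, B6=F, B7=F, B8=S, B8=E
uncovered (3 of 16): B1=F, B2=S, B7=T
Answer: B1=F, B2=S, B7=T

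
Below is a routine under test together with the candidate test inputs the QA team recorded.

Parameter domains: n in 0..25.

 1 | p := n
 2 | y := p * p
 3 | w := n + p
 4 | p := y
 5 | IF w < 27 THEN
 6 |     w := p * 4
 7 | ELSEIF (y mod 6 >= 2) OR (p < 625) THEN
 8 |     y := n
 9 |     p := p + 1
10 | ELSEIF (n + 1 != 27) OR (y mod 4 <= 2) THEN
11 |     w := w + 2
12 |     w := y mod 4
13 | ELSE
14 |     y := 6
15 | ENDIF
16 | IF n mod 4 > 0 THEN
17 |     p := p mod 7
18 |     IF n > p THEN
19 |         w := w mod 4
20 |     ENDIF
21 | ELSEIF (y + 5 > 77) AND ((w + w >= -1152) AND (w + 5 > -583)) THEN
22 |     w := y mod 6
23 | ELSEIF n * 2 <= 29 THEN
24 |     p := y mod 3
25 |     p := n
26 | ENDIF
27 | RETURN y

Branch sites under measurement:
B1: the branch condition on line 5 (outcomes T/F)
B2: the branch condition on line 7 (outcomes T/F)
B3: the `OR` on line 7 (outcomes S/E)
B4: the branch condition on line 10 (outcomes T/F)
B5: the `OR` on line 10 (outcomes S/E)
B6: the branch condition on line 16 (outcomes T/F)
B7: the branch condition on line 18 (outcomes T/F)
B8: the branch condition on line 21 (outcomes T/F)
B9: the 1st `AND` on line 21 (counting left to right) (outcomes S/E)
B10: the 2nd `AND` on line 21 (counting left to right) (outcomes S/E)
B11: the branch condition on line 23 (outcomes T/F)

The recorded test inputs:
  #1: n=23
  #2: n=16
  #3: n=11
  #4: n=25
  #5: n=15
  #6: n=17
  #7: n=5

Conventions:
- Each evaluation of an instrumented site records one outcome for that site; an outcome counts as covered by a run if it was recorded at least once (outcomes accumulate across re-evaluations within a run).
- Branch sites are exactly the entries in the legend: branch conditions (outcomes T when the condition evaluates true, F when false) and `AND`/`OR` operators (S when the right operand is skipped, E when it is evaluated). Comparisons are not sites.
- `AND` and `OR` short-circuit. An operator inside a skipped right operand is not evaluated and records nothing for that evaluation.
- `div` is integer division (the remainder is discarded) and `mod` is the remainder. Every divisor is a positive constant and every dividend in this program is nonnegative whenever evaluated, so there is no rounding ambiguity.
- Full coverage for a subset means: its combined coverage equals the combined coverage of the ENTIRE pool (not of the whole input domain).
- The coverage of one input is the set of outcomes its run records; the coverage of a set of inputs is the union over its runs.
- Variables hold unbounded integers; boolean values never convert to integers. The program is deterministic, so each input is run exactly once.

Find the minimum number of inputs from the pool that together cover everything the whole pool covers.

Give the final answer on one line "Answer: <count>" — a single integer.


input #1, n=23: events B1->F, B3->E, B2->T, B6->T, B7->T; outcomes B1=F, B2=T, B3=E, B6=T, B7=T
input #2, n=16: events B1->F, B3->S, B2->T, B6->F, B9->S, B8->F, B11->F; outcomes B1=F, B2=T, B3=S, B6=F, B8=F, B9=S, B11=F
input #3, n=11: events B1->T, B6->T, B7->T; outcomes B1=T, B6=T, B7=T
input #4, n=25: events B1->F, B3->E, B2->F, B5->S, B4->T, B6->T, B7->T; outcomes B1=F, B2=F, B3=E, B4=T, B5=S, B6=T, B7=T
input #5, n=15: events B1->F, B3->S, B2->T, B6->T, B7->T; outcomes B1=F, B2=T, B3=S, B6=T, B7=T
input #6, n=17: events B1->F, B3->E, B2->T, B6->T, B7->T; outcomes B1=F, B2=T, B3=E, B6=T, B7=T
input #7, n=5: events B1->T, B6->T, B7->T; outcomes B1=T, B6=T, B7=T
union over all inputs: B1=T, B1=F, B2=T, B2=F, B3=S, B3=E, B4=T, B5=S, B6=T, B6=F, B7=T, B8=F, B9=S, B11=F (14 outcomes)
checked all size-1 subsets: none covers 14 outcomes (max 7/14)
checked all size-2 subsets: none covers 14 outcomes (max 13/14)
the canonical winner is {2, 3, 4}: size 3, full 14-outcome coverage, earliest index list among size-3 covers
Answer: 3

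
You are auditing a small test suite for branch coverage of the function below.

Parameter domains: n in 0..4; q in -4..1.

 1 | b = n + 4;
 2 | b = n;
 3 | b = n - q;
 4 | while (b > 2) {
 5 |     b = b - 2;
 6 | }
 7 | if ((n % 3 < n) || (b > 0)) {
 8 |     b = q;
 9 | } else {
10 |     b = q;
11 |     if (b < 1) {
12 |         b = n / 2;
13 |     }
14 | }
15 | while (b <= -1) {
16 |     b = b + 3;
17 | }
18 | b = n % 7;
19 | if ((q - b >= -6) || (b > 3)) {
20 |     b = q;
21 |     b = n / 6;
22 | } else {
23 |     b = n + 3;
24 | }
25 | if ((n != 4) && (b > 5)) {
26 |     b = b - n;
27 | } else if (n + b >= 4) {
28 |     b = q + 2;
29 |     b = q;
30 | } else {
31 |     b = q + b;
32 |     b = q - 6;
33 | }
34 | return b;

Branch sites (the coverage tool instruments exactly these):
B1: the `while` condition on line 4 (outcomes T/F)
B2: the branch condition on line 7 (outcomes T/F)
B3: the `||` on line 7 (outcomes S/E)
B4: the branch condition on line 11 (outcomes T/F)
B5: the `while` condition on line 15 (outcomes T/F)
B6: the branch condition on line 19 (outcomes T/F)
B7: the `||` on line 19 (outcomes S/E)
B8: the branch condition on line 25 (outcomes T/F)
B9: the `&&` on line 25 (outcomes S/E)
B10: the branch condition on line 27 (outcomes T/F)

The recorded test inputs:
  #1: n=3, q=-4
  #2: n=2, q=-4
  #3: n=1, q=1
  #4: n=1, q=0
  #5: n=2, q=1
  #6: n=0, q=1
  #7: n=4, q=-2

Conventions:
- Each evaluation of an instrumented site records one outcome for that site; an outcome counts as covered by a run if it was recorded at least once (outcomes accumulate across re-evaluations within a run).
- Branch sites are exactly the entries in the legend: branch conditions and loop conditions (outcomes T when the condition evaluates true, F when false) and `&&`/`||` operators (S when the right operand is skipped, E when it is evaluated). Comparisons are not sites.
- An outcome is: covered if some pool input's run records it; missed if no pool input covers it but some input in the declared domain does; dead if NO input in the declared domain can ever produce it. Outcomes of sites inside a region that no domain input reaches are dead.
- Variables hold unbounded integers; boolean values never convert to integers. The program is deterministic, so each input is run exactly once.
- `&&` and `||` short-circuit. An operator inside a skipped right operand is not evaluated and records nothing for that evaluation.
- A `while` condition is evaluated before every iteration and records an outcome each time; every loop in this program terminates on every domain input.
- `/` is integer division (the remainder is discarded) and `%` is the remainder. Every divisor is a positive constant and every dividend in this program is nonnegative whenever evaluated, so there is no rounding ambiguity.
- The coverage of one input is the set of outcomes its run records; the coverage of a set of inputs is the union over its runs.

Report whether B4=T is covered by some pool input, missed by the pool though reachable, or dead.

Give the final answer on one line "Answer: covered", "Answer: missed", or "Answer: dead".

no pool input records B4=T
but domain input (n=0, q=0) does record it -> reachable, so missed

Answer: missed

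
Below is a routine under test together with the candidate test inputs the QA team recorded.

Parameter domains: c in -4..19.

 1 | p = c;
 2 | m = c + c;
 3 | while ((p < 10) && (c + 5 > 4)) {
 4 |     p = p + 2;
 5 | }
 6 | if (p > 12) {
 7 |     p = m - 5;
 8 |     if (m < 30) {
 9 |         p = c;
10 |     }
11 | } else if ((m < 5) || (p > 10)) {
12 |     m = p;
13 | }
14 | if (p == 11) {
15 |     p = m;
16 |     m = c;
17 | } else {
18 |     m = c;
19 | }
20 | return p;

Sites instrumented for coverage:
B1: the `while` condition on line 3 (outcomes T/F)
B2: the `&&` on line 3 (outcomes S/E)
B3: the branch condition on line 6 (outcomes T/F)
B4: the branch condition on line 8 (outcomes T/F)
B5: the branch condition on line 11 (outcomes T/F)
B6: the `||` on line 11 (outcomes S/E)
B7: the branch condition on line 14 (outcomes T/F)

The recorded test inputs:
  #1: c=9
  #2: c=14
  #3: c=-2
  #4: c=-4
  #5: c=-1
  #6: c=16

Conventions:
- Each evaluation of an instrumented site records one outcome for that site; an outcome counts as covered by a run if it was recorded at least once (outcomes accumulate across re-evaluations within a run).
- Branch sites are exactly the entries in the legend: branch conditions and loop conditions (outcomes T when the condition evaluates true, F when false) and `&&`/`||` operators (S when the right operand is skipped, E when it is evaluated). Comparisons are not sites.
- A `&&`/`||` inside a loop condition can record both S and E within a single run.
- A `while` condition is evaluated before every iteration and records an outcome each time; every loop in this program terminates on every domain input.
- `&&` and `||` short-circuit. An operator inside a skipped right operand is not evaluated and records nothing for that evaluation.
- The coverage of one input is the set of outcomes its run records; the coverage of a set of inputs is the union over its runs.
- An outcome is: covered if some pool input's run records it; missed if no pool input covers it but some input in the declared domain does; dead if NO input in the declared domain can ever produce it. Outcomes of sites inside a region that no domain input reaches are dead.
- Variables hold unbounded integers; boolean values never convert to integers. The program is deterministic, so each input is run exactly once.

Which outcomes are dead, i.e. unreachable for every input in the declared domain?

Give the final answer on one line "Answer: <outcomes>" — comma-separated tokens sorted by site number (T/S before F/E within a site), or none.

running all 24 domain inputs and tallying outcomes:
  reachable outcomes have witnesses, e.g. B1=T (e.g. c=0), B1=F (e.g. c=-4), B2=S (e.g. c=0), B2=E (e.g. c=-4)

Answer: none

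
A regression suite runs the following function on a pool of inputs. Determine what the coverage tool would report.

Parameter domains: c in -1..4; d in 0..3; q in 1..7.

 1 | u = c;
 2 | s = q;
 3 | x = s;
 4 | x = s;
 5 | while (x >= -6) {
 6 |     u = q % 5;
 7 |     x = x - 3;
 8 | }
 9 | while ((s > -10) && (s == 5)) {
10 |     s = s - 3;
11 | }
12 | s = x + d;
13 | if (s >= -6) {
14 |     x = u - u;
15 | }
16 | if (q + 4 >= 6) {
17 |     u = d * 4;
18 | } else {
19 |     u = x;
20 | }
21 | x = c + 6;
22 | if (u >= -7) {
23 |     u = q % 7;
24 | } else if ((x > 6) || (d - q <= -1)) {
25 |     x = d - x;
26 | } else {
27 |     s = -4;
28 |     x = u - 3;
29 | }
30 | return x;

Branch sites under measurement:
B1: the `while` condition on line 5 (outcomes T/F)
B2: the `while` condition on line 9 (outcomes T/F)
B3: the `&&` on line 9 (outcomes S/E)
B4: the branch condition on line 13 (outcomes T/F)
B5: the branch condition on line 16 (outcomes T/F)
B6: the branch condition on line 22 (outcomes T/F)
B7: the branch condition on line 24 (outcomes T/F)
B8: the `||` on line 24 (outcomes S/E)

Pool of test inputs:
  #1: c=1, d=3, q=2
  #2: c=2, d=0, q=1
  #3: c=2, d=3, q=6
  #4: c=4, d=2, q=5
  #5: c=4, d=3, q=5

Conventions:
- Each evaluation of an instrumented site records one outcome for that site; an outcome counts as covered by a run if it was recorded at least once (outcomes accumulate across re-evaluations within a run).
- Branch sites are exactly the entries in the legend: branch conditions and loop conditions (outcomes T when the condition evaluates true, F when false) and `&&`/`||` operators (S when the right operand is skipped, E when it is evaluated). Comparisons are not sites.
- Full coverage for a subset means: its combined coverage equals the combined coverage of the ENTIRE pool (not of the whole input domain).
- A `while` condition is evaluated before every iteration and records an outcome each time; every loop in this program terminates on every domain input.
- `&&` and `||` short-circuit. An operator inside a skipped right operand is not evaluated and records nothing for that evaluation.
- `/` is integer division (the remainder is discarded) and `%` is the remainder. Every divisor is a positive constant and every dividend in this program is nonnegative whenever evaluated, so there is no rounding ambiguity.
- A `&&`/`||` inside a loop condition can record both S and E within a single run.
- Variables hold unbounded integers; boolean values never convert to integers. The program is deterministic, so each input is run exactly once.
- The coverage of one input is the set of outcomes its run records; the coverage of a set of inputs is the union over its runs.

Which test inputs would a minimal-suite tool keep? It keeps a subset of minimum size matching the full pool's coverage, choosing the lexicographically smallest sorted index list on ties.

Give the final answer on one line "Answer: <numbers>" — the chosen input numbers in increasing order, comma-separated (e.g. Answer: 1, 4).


test 1 (c=1, d=3, q=2) fires B1->T, B1->T, B1->T, B1->F, B3->E, B2->F, B4->T, B5->T, B6->T; hits B1=T, B1=F, B2=F, B3=E, B4=T, B5=T, B6=T
test 2 (c=2, d=0, q=1) fires B1->T, B1->T, B1->T, B1->F, B3->E, B2->F, B4->F, B5->F, B6->F, B8->S, B7->T; hits B1=T, B1=F, B2=F, B3=E, B4=F, B5=F, B6=F, B7=T, B8=S
test 3 (c=2, d=3, q=6) fires B1->T, B1->T, B1->T, B1->T, B1->T, B1->F, B3->E, B2->F, B4->T, B5->T, B6->T; hits B1=T, B1=F, B2=F, B3=E, B4=T, B5=T, B6=T
test 4 (c=4, d=2, q=5) fires B1->T, B1->T, B1->T, B1->T, B1->F, B3->E, B2->T, B3->E, B2->F, B4->T, B5->T, B6->T; hits B1=T, B1=F, B2=T, B2=F, B3=E, B4=T, B5=T, B6=T
test 5 (c=4, d=3, q=5) fires B1->T, B1->T, B1->T, B1->T, B1->F, B3->E, B2->T, B3->E, B2->F, B4->T, B5->T, B6->T; hits B1=T, B1=F, B2=T, B2=F, B3=E, B4=T, B5=T, B6=T
together the pool reaches 13 outcomes: B1=T, B1=F, B2=T, B2=F, B3=E, B4=T, B4=F, B5=T, B5=F, B6=T, B6=F, B7=T, B8=S
no size-1 subset reaches all 13 outcomes (best union: 9/13)
the canonical winner is {2, 4}: size 2, full 13-outcome coverage, earliest index list among size-2 covers
Answer: 2, 4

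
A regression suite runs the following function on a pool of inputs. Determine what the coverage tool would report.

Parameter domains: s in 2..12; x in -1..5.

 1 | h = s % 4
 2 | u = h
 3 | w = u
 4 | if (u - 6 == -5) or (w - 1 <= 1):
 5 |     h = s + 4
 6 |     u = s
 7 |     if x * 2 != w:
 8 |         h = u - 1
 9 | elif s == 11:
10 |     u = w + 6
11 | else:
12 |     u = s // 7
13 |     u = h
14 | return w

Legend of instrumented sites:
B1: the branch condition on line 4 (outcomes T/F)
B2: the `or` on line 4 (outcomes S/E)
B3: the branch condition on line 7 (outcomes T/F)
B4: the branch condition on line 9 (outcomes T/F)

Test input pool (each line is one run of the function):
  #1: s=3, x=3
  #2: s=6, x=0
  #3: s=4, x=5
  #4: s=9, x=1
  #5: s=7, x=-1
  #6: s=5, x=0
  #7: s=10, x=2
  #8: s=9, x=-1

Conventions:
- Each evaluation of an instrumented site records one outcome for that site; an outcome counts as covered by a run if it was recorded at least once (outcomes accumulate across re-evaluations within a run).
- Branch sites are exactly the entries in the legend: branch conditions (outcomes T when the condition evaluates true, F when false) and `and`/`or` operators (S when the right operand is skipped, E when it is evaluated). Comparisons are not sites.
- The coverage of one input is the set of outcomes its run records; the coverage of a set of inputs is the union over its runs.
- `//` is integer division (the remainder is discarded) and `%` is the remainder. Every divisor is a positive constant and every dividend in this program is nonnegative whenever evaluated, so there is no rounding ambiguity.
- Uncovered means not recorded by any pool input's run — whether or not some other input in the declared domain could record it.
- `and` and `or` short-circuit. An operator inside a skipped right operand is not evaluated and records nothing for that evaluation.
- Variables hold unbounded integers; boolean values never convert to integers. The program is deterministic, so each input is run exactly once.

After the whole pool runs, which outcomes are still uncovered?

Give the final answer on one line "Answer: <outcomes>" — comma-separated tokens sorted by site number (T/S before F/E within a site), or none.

run #1 (s=3, x=3) runs B2->E, B1->F, B4->F; records B1=F, B2=E, B4=F
run #2 (s=6, x=0) runs B2->E, B1->T, B3->T; records B1=T, B2=E, B3=T
run #3 (s=4, x=5) runs B2->E, B1->T, B3->T; records B1=T, B2=E, B3=T
run #4 (s=9, x=1) runs B2->S, B1->T, B3->T; records B1=T, B2=S, B3=T
run #5 (s=7, x=-1) runs B2->E, B1->F, B4->F; records B1=F, B2=E, B4=F
run #6 (s=5, x=0) runs B2->S, B1->T, B3->T; records B1=T, B2=S, B3=T
run #7 (s=10, x=2) runs B2->E, B1->T, B3->T; records B1=T, B2=E, B3=T
run #8 (s=9, x=-1) runs B2->S, B1->T, B3->T; records B1=T, B2=S, B3=T
union over the pool: B1=T, B1=F, B2=S, B2=E, B3=T, B4=F
uncovered (2 of 8): B3=F, B4=T

Answer: B3=F, B4=T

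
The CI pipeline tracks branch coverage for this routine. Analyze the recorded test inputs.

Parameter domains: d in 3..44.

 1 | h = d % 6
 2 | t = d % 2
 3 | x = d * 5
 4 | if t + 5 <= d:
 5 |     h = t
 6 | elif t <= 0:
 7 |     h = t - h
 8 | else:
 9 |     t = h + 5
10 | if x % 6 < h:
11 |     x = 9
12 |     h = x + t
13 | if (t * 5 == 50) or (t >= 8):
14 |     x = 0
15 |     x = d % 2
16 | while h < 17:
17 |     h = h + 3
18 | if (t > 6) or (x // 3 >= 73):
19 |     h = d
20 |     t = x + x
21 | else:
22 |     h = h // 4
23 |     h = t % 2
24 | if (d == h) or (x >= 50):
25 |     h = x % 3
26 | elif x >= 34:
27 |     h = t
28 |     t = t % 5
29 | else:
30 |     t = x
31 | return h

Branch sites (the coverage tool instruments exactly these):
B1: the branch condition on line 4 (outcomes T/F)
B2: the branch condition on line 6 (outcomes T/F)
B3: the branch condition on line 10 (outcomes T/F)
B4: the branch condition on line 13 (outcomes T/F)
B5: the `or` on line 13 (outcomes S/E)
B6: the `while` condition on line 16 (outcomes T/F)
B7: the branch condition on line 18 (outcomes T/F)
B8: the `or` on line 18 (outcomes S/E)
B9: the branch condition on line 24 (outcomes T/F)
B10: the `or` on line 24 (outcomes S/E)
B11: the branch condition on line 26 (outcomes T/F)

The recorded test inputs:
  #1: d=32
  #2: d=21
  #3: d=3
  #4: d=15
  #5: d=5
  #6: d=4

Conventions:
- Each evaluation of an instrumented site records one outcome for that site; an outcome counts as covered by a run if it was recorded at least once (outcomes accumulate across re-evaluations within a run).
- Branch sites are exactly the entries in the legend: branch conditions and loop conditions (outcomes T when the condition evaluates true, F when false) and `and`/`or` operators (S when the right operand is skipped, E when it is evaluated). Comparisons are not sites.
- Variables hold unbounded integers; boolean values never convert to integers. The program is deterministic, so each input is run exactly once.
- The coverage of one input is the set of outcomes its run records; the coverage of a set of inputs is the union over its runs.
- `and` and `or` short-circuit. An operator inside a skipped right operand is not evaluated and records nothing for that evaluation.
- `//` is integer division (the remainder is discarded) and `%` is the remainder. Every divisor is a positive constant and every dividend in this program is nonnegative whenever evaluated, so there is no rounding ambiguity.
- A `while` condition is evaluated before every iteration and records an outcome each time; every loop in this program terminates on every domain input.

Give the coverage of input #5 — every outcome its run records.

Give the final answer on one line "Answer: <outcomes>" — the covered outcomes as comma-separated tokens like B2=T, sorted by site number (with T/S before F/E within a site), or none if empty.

Tracing the run of input #5 (d=5):
  B1->F, B2->F, B3->T, B5->S, B4->T, B6->F, B8->S, B7->T, B10->S, B9->T
collecting distinct outcomes: B1=F, B2=F, B3=T, B4=T, B5=S, B6=F, B7=T, B8=S, B9=T, B10=S

Answer: B1=F, B2=F, B3=T, B4=T, B5=S, B6=F, B7=T, B8=S, B9=T, B10=S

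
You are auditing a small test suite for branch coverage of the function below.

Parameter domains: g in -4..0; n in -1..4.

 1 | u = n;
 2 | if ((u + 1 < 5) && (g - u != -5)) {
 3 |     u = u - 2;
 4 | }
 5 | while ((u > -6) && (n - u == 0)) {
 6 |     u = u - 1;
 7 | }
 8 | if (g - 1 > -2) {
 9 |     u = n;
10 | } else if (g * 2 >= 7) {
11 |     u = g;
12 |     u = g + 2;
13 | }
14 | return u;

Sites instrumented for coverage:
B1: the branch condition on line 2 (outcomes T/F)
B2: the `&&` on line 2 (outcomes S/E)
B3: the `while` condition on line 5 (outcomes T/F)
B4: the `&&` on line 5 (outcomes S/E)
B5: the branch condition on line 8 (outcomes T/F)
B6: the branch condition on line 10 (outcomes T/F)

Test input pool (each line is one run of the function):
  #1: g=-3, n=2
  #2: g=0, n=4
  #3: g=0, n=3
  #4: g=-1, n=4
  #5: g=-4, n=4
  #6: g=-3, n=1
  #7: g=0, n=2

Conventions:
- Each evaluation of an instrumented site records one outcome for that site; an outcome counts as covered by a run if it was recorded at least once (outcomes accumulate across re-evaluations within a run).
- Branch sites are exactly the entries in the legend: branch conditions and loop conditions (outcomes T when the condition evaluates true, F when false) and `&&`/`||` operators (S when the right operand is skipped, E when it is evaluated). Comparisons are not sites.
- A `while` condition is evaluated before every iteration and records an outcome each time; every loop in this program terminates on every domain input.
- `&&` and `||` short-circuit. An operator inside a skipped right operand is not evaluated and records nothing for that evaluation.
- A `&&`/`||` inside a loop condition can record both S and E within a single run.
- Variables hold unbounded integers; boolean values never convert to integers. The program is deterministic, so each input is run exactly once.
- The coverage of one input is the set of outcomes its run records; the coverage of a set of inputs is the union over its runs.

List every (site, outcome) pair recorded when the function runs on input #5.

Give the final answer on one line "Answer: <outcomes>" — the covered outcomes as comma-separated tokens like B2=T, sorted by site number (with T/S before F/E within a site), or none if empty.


Tracing the run of input #5 (g=-4, n=4):
  B2->S, B1->F, B4->E, B3->T, B4->E, B3->F, B5->F, B6->F
distinct outcomes covered: B1=F, B2=S, B3=T, B3=F, B4=E, B5=F, B6=F
Answer: B1=F, B2=S, B3=T, B3=F, B4=E, B5=F, B6=F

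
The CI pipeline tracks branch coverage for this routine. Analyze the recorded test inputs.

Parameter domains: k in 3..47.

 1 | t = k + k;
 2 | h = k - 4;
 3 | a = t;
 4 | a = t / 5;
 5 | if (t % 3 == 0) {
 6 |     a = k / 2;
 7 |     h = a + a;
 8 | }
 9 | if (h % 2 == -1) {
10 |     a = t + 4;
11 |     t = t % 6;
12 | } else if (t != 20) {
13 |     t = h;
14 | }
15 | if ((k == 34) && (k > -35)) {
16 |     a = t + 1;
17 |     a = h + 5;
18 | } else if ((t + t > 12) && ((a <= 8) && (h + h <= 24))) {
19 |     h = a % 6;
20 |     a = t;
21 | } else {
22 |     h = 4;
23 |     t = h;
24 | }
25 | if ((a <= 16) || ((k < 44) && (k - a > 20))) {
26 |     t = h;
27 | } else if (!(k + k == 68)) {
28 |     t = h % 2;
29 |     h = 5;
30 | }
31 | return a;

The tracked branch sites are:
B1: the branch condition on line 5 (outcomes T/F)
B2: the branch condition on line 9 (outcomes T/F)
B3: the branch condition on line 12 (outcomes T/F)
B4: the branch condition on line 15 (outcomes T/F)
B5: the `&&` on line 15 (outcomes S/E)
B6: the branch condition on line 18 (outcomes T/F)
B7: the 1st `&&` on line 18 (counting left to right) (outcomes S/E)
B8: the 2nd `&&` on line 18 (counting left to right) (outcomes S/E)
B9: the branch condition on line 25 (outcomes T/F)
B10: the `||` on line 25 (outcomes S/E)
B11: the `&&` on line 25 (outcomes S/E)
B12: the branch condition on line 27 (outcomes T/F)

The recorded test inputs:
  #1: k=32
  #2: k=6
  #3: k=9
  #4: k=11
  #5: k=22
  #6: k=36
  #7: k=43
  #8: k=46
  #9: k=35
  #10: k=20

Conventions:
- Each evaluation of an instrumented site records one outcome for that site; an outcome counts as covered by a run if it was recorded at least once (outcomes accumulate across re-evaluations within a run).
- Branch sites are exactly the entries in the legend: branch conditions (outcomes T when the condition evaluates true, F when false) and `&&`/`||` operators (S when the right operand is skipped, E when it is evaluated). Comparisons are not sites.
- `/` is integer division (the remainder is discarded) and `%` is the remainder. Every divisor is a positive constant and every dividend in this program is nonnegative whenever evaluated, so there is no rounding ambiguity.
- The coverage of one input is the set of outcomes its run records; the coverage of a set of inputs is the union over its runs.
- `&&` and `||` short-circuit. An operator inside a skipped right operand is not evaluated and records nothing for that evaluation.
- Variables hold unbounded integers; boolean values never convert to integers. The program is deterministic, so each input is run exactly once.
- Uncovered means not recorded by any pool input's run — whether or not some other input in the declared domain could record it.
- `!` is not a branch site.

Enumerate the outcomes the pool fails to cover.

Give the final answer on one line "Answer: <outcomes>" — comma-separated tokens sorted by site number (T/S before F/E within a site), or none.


input #1, k=32: events B1->F, B2->F, B3->T, B5->S, B4->F, B7->E, B8->S, B6->F, B10->S, B9->T; outcomes B1=F, B2=F, B3=T, B4=F, B5=S, B6=F, B7=E, B8=S, B9=T, B10=S
input #2, k=6: events B1->T, B2->F, B3->T, B5->S, B4->F, B7->S, B6->F, B10->S, B9->T; outcomes B1=T, B2=F, B3=T, B4=F, B5=S, B6=F, B7=S, B9=T, B10=S
input #3, k=9: events B1->T, B2->F, B3->T, B5->S, B4->F, B7->E, B8->E, B6->T, B10->S, B9->T; outcomes B1=T, B2=F, B3=T, B4=F, B5=S, B6=T, B7=E, B8=E, B9=T, B10=S
input #4, k=11: events B1->F, B2->F, B3->T, B5->S, B4->F, B7->E, B8->E, B6->T, B10->S, B9->T; outcomes B1=F, B2=F, B3=T, B4=F, B5=S, B6=T, B7=E, B8=E, B9=T, B10=S
input #5, k=22: events B1->F, B2->F, B3->T, B5->S, B4->F, B7->E, B8->E, B6->F, B10->S, B9->T; outcomes B1=F, B2=F, B3=T, B4=F, B5=S, B6=F, B7=E, B8=E, B9=T, B10=S
input #6, k=36: events B1->T, B2->F, B3->T, B5->S, B4->F, B7->E, B8->S, B6->F, B10->E, B11->E, B9->F, B12->T; outcomes B1=T, B2=F, B3=T, B4=F, B5=S, B6=F, B7=E, B8=S, B9=F, B10=E, B11=E, B12=T
input #7, k=43: events B1->F, B2->F, B3->T, B5->S, B4->F, B7->E, B8->S, B6->F, B10->E, B11->E, B9->T; outcomes B1=F, B2=F, B3=T, B4=F, B5=S, B6=F, B7=E, B8=S, B9=T, B10=E, B11=E
input #8, k=46: events B1->F, B2->F, B3->T, B5->S, B4->F, B7->E, B8->S, B6->F, B10->E, B11->S, B9->F, B12->T; outcomes B1=F, B2=F, B3=T, B4=F, B5=S, B6=F, B7=E, B8=S, B9=F, B10=E, B11=S, B12=T
input #9, k=35: events B1->F, B2->F, B3->T, B5->S, B4->F, B7->E, B8->S, B6->F, B10->S, B9->T; outcomes B1=F, B2=F, B3=T, B4=F, B5=S, B6=F, B7=E, B8=S, B9=T, B10=S
input #10, k=20: events B1->F, B2->F, B3->T, B5->S, B4->F, B7->E, B8->E, B6->F, B10->S, B9->T; outcomes B1=F, B2=F, B3=T, B4=F, B5=S, B6=F, B7=E, B8=E, B9=T, B10=S
union over the pool: B1=T, B1=F, B2=F, B3=T, B4=F, B5=S, B6=T, B6=F, B7=S, B7=E, B8=S, B8=E, B9=T, B9=F, B10=S, B10=E, B11=S, B11=E, B12=T
uncovered (5 of 24): B2=T, B3=F, B4=T, B5=E, B12=F
Answer: B2=T, B3=F, B4=T, B5=E, B12=F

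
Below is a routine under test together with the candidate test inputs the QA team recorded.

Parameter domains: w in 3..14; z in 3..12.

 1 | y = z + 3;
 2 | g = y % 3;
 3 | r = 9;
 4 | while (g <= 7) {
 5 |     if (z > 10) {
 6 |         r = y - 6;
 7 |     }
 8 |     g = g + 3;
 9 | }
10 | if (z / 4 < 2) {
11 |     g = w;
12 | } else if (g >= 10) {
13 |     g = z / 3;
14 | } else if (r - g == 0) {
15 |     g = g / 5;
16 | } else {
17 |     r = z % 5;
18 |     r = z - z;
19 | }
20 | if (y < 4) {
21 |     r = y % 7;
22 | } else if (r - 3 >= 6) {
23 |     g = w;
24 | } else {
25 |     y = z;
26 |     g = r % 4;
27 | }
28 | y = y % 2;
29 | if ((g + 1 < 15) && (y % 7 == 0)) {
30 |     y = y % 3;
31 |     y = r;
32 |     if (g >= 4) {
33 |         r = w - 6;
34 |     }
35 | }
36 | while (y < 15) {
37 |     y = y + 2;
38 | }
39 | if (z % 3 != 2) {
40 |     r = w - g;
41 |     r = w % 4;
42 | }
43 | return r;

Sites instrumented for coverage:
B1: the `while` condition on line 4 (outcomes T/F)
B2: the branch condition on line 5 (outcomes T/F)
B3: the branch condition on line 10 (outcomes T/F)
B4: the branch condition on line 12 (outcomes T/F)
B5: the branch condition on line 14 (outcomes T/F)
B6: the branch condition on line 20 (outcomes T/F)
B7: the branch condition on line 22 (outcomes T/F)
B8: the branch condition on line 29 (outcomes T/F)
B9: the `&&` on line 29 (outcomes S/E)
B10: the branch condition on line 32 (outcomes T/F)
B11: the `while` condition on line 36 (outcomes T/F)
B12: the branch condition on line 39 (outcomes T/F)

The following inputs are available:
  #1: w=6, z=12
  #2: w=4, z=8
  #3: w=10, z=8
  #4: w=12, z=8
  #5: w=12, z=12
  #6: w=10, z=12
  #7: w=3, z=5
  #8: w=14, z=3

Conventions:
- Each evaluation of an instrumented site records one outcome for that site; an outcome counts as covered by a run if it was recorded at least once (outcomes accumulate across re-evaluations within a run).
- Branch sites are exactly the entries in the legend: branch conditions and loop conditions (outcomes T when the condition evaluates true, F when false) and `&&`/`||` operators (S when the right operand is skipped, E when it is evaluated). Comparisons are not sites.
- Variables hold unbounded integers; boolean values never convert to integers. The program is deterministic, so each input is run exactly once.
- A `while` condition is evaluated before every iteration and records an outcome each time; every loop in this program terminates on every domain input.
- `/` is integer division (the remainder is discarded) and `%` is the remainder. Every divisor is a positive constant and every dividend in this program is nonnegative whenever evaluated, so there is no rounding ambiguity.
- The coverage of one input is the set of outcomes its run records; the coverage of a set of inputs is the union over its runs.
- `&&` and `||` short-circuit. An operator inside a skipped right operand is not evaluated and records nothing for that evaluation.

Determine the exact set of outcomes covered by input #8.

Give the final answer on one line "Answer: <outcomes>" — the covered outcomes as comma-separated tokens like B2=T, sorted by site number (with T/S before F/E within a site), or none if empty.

Running input #8 (w=14, z=3), event by event:
  B1->T, B2->F, B1->T, B2->F, B1->T, B2->F, B1->F, B3->T, B6->F, B7->T
  B9->S, B8->F, B11->T, B11->T, B11->T, B11->T, B11->T, B11->T, B11->T, B11->T
  B11->F, B12->T
collecting distinct outcomes: B1=T, B1=F, B2=F, B3=T, B6=F, B7=T, B8=F, B9=S, B11=T, B11=F, B12=T

Answer: B1=T, B1=F, B2=F, B3=T, B6=F, B7=T, B8=F, B9=S, B11=T, B11=F, B12=T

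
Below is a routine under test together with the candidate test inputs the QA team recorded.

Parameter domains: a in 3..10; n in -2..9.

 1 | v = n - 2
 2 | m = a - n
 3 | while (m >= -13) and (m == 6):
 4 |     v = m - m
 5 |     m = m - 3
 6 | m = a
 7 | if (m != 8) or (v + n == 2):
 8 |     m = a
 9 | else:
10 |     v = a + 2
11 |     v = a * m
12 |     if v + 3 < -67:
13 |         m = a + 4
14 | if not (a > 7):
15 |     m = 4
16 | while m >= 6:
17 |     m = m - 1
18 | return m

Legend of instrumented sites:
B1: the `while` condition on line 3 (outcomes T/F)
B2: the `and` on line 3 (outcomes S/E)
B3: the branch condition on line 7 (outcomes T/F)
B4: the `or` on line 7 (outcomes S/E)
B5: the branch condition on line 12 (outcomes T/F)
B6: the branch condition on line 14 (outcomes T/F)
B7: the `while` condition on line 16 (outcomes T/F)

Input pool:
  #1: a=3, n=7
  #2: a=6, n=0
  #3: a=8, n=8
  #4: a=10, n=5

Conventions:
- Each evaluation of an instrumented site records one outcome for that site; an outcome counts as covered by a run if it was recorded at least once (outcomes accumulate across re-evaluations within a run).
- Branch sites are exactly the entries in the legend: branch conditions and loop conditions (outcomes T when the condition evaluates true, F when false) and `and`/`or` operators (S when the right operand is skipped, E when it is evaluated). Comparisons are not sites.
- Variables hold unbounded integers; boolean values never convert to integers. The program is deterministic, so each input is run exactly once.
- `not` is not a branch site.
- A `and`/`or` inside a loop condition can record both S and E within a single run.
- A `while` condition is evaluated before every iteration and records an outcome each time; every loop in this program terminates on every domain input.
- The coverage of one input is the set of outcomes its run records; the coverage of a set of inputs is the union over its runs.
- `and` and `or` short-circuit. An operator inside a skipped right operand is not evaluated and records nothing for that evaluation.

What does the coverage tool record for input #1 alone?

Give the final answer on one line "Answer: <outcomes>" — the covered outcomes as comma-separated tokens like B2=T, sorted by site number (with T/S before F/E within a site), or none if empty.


Event log for input #1 (a=3, n=7):
  B2->E, B1->F, B4->S, B3->T, B6->T, B7->F
distinct outcomes covered: B1=F, B2=E, B3=T, B4=S, B6=T, B7=F
Answer: B1=F, B2=E, B3=T, B4=S, B6=T, B7=F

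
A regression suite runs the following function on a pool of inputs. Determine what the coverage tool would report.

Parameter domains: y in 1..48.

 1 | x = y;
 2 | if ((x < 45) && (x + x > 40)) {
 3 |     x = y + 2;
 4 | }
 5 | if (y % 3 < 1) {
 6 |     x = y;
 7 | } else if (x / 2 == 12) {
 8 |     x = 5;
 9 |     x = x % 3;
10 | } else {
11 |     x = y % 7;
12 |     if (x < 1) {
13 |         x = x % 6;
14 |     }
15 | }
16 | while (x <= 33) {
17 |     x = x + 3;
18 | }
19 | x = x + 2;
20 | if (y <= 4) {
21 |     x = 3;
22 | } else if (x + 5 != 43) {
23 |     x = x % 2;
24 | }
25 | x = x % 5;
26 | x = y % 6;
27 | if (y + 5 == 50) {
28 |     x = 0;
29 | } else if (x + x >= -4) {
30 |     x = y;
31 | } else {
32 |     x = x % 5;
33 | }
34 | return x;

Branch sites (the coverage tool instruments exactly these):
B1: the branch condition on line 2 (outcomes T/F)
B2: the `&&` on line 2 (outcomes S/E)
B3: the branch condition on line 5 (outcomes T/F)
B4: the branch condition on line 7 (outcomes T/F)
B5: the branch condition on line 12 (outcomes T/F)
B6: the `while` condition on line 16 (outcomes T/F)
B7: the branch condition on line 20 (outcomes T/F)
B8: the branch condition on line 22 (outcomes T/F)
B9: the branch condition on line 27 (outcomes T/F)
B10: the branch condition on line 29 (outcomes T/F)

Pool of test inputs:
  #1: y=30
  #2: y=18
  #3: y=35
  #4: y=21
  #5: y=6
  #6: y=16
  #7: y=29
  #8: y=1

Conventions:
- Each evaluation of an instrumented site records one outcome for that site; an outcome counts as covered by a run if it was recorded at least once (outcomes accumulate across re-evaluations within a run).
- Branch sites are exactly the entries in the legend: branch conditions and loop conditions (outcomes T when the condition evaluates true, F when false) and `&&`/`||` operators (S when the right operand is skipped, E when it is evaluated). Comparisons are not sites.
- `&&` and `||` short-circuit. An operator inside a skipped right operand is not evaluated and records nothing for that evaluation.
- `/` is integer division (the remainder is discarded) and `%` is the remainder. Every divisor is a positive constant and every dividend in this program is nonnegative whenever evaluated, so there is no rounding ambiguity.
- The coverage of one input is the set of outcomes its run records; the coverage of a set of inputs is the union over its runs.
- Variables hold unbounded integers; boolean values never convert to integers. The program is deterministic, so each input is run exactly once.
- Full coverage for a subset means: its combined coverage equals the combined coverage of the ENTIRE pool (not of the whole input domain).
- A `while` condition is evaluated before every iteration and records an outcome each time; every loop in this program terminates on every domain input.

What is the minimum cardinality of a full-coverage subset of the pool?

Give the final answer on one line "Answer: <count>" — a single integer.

test 1 (y=30) fires B2->E, B1->T, B3->T, B6->T, B6->T, B6->F, B7->F, B8->F, B9->F, B10->T; hits B1=T, B2=E, B3=T, B6=T, B6=F, B7=F, B8=F, B9=F, B10=T
test 2 (y=18) fires B2->E, B1->F, B3->T, B6->T, B6->T, B6->T, B6->T, B6->T, B6->T, B6->F, B7->F, B8->F, B9->F, B10->T; hits B1=F, B2=E, B3=T, B6=T, B6=F, B7=F, B8=F, B9=F, B10=T
test 3 (y=35) fires B2->E, B1->T, B3->F, B4->F, B5->T, B6->T, B6->T, B6->T, B6->T, B6->T, B6->T, B6->T, B6->T, B6->T, ...; hits B1=T, B2=E, B3=F, B4=F, B5=T, B6=T, B6=F, B7=F, B8=F, B9=F, B10=T
test 4 (y=21) fires B2->E, B1->T, B3->T, B6->T, B6->T, B6->T, B6->T, B6->T, B6->F, B7->F, B8->F, B9->F, B10->T; hits B1=T, B2=E, B3=T, B6=T, B6=F, B7=F, B8=F, B9=F, B10=T
test 5 (y=6) fires B2->E, B1->F, B3->T, B6->T, B6->T, B6->T, B6->T, B6->T, B6->T, B6->T, B6->T, B6->T, B6->T, B6->F, ...; hits B1=F, B2=E, B3=T, B6=T, B6=F, B7=F, B8=F, B9=F, B10=T
test 6 (y=16) fires B2->E, B1->F, B3->F, B4->F, B5->F, B6->T, B6->T, B6->T, B6->T, B6->T, B6->T, B6->T, B6->T, B6->T, ...; hits B1=F, B2=E, B3=F, B4=F, B5=F, B6=T, B6=F, B7=F, B8=T, B9=F, B10=T
test 7 (y=29) fires B2->E, B1->T, B3->F, B4->F, B5->F, B6->T, B6->T, B6->T, B6->T, B6->T, B6->T, B6->T, B6->T, B6->T, ...; hits B1=T, B2=E, B3=F, B4=F, B5=F, B6=T, B6=F, B7=F, B8=T, B9=F, B10=T
test 8 (y=1) fires B2->E, B1->F, B3->F, B4->F, B5->F, B6->T, B6->T, B6->T, B6->T, B6->T, B6->T, B6->T, B6->T, B6->T, ...; hits B1=F, B2=E, B3=F, B4=F, B5=F, B6=T, B6=F, B7=T, B9=F, B10=T
the full pool covers 16 outcomes: B1=T, B1=F, B2=E, B3=T, B3=F, B4=F, B5=T, B5=F, B6=T, B6=F, B7=T, B7=F, B8=T, B8=F, B9=F, B10=T
checked all size-1 subsets: none covers 16 outcomes (max 11/16)
checked all size-2 subsets: none covers 16 outcomes (max 14/16)
checked all size-3 subsets: none covers 16 outcomes (max 15/16)
the canonical winner is {1, 3, 6, 8}: size 4, full 16-outcome coverage, earliest index list among size-4 covers

Answer: 4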